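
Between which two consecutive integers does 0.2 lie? 0 and 1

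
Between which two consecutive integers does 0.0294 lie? 0 and 1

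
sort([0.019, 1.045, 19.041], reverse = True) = [19.041, 1.045, 0.019]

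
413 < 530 True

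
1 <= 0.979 False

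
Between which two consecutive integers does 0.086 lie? 0 and 1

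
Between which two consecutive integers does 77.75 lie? 77 and 78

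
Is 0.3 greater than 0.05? Yes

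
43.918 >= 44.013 False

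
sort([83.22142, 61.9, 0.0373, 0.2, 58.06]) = [0.0373, 0.2, 58.06, 61.9, 83.22142]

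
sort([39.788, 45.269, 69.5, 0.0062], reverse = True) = [69.5, 45.269, 39.788, 0.0062]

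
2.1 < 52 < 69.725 True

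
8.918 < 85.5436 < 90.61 True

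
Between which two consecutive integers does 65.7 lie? 65 and 66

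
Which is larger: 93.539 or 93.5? 93.539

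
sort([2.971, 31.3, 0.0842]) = [0.0842, 2.971, 31.3]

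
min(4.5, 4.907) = 4.5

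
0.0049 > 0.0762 False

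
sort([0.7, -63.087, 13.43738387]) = [-63.087, 0.7, 13.43738387]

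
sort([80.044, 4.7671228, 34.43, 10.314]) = [4.7671228, 10.314, 34.43, 80.044]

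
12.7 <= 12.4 False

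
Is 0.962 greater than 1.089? No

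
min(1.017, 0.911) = 0.911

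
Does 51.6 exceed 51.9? No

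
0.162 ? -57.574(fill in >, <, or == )>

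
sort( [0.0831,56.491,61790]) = [0.0831,56.491,61790]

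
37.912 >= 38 False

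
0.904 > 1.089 False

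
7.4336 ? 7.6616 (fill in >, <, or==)<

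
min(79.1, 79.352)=79.1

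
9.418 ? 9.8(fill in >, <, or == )<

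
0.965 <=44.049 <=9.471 False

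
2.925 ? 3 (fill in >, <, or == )<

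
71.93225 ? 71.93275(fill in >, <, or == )<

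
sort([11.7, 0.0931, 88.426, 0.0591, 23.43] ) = [0.0591, 0.0931, 11.7, 23.43, 88.426]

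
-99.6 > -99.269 False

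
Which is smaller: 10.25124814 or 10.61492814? 10.25124814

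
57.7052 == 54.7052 False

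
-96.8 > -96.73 False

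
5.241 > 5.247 False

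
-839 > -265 False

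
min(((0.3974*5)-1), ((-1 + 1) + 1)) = 0.987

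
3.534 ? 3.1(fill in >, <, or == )>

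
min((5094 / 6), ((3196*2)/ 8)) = 799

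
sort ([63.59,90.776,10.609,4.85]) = [4.85,10.609,63.59,90.776]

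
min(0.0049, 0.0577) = 0.0049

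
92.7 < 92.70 False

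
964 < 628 False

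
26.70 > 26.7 False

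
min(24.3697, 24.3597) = 24.3597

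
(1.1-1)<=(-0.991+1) False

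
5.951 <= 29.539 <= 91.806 True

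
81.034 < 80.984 False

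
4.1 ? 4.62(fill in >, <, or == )<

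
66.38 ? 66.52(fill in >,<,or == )<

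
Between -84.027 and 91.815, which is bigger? 91.815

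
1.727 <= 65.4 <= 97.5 True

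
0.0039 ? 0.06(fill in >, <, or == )<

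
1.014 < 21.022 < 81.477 True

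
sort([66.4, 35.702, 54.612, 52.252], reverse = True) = [66.4, 54.612, 52.252, 35.702]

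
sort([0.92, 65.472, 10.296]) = [0.92, 10.296, 65.472]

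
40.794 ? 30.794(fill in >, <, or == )>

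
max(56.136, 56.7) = 56.7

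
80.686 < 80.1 False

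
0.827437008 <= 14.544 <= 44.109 True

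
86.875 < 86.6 False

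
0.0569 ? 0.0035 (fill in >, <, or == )>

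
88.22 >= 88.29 False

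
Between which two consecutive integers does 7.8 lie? 7 and 8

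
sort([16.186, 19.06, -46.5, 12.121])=[-46.5, 12.121, 16.186, 19.06]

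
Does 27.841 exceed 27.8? Yes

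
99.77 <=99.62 False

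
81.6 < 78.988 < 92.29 False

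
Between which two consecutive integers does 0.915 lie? 0 and 1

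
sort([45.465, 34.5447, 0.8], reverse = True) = [45.465, 34.5447, 0.8]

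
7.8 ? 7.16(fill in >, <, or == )>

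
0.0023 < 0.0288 True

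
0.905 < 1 True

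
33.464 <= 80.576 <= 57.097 False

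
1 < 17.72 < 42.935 True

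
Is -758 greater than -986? Yes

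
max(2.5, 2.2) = 2.5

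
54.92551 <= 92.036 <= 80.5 False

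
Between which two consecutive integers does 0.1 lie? 0 and 1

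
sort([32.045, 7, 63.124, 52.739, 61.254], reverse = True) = [63.124, 61.254, 52.739, 32.045, 7]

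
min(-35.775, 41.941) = -35.775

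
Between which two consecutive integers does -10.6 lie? -11 and -10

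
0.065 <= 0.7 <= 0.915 True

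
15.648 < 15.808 True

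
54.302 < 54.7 True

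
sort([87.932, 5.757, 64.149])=[5.757, 64.149, 87.932]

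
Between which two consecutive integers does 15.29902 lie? 15 and 16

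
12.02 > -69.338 True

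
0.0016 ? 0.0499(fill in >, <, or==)<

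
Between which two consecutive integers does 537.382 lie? 537 and 538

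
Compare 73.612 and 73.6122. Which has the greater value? 73.6122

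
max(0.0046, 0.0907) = 0.0907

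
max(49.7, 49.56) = 49.7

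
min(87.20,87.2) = 87.20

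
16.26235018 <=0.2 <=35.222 False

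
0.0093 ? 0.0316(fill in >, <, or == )<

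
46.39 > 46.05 True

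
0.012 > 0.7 False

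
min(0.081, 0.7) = 0.081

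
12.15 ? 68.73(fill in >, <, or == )<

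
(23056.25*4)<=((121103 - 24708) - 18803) False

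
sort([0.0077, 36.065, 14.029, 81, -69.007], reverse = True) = [81, 36.065, 14.029, 0.0077, -69.007]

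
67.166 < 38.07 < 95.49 False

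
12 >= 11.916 True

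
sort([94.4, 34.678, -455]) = [-455, 34.678, 94.4]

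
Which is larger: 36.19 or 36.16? 36.19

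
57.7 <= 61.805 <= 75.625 True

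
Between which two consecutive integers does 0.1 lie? 0 and 1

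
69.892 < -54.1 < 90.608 False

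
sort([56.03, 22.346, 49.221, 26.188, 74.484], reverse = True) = [74.484, 56.03, 49.221, 26.188, 22.346]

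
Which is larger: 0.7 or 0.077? 0.7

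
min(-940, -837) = -940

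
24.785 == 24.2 False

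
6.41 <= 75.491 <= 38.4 False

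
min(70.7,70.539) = 70.539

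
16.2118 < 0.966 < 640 False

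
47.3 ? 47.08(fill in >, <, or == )>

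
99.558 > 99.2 True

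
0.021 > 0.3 False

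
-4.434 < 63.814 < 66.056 True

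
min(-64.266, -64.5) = -64.5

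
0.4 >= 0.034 True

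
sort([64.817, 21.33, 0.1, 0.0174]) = [0.0174, 0.1, 21.33, 64.817]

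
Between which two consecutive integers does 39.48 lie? 39 and 40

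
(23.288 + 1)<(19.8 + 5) True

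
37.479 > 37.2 True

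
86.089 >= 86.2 False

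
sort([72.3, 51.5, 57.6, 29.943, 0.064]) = [0.064, 29.943, 51.5, 57.6, 72.3]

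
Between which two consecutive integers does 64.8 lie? 64 and 65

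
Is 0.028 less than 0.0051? No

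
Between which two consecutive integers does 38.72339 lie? 38 and 39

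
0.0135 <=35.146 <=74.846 True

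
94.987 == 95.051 False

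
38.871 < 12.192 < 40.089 False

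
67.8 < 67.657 False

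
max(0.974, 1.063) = 1.063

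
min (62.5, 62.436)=62.436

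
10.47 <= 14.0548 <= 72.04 True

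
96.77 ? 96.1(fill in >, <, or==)>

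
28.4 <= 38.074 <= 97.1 True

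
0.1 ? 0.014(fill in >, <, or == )>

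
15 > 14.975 True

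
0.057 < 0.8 True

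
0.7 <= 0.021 False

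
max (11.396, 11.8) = 11.8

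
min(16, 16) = 16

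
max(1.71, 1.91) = 1.91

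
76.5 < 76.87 True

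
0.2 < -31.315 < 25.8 False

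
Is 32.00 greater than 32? No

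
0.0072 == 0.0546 False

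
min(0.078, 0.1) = 0.078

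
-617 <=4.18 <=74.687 True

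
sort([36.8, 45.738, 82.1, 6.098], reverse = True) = [82.1, 45.738, 36.8, 6.098]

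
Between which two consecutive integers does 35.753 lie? 35 and 36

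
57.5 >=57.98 False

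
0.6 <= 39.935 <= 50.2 True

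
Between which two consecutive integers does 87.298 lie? 87 and 88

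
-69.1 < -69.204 False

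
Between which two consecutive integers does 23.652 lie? 23 and 24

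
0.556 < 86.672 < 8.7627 False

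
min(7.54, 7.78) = 7.54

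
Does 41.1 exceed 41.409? No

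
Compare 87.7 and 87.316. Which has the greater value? 87.7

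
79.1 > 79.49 False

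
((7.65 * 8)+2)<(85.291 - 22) True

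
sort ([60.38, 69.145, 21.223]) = [21.223, 60.38, 69.145]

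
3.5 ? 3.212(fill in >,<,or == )>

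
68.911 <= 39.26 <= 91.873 False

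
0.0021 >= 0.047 False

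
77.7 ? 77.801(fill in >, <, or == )<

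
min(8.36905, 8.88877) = 8.36905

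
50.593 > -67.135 True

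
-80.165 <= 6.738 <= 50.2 True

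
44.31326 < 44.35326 True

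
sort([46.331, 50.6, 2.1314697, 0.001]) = [0.001, 2.1314697, 46.331, 50.6]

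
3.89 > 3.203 True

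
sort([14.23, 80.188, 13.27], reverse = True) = [80.188, 14.23, 13.27]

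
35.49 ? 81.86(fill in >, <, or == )<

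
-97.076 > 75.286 False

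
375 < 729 True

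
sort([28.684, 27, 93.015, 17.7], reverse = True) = [93.015, 28.684, 27, 17.7]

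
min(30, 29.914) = 29.914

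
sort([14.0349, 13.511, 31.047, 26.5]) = [13.511, 14.0349, 26.5, 31.047]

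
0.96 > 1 False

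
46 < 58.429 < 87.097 True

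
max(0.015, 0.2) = 0.2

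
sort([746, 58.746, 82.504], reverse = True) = [746, 82.504, 58.746]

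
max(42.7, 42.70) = 42.70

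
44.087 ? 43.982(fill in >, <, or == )>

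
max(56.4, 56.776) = 56.776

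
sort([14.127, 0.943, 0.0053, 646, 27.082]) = [0.0053, 0.943, 14.127, 27.082, 646]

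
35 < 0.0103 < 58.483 False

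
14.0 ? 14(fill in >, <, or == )==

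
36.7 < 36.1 False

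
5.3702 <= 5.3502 False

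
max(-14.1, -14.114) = -14.1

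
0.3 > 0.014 True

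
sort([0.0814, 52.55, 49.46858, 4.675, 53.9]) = [0.0814, 4.675, 49.46858, 52.55, 53.9]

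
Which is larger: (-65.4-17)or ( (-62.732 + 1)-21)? (-65.4-17)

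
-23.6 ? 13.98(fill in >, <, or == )<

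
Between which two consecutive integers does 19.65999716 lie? 19 and 20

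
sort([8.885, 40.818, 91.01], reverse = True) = [91.01, 40.818, 8.885]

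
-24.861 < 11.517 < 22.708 True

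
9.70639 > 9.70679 False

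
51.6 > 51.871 False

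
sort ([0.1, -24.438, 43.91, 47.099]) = [-24.438, 0.1, 43.91, 47.099]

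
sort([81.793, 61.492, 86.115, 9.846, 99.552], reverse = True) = [99.552, 86.115, 81.793, 61.492, 9.846]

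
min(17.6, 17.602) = 17.6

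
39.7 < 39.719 True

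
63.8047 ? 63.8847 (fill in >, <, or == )<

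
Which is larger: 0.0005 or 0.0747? 0.0747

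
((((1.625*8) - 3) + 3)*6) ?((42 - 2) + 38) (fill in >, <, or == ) ==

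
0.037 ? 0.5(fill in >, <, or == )<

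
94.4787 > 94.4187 True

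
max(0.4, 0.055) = 0.4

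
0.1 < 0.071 False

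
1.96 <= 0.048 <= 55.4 False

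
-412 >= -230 False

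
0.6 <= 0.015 False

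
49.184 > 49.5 False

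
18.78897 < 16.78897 False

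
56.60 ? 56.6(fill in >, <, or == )==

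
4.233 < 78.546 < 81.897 True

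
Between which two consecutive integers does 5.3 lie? 5 and 6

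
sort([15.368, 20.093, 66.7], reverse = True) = [66.7, 20.093, 15.368]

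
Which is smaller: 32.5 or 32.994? 32.5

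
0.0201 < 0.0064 False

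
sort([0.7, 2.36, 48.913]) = [0.7, 2.36, 48.913]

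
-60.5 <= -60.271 True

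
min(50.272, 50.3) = 50.272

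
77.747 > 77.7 True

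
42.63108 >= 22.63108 True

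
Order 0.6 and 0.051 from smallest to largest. 0.051, 0.6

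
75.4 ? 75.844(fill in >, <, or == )<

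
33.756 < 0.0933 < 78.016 False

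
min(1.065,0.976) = 0.976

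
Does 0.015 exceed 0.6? No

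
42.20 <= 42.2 True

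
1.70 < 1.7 False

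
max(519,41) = 519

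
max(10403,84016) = 84016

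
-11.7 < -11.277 True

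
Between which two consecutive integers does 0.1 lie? 0 and 1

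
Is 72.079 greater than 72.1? No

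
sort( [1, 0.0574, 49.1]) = [0.0574, 1, 49.1]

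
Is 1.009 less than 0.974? No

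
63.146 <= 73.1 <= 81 True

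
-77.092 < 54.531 True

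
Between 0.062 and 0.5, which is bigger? 0.5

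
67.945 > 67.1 True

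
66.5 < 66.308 False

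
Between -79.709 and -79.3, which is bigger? -79.3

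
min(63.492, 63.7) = 63.492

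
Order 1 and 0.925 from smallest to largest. 0.925, 1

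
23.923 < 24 True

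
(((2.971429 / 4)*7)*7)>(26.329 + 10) True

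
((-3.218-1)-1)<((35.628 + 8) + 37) True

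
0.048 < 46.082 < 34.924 False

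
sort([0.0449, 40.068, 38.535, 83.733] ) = [0.0449, 38.535, 40.068, 83.733]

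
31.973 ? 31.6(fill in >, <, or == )>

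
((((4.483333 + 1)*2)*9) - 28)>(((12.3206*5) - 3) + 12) True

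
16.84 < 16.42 False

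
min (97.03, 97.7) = 97.03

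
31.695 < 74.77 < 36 False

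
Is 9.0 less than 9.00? No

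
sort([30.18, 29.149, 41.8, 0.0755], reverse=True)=[41.8, 30.18, 29.149, 0.0755]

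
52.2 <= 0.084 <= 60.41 False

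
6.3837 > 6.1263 True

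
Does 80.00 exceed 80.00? No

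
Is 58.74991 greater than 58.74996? No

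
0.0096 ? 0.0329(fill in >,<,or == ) <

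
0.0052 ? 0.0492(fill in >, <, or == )<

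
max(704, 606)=704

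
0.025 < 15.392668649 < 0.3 False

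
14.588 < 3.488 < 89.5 False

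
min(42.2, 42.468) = 42.2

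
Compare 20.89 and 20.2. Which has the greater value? 20.89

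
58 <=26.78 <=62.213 False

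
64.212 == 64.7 False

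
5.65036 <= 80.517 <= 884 True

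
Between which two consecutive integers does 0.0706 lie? 0 and 1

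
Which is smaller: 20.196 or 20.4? 20.196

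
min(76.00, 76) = 76.00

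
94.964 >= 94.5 True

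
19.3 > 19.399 False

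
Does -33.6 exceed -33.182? No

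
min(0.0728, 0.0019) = 0.0019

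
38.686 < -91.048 False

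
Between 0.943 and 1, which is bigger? 1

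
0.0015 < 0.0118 True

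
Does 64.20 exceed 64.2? No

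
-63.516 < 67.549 True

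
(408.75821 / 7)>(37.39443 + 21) False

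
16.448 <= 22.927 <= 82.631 True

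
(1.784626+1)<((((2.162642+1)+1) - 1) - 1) False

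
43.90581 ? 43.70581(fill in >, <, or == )>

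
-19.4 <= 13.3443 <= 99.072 True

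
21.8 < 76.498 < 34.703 False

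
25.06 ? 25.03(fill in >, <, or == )>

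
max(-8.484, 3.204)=3.204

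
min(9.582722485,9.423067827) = 9.423067827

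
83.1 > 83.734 False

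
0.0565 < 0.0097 False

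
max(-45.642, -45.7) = -45.642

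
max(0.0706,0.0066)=0.0706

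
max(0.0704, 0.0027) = 0.0704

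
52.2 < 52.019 False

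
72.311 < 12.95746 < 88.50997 False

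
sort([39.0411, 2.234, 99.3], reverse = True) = [99.3, 39.0411, 2.234]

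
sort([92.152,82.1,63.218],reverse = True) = [92.152,82.1,63.218]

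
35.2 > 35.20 False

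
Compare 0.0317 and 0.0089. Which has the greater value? 0.0317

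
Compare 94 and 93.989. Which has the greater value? 94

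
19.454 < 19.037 False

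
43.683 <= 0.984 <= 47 False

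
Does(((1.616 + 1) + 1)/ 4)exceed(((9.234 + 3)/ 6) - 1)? No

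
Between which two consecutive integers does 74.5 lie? 74 and 75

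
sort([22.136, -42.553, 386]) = [-42.553, 22.136, 386]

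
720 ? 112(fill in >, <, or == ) >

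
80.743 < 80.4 False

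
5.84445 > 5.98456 False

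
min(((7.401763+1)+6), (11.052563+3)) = 14.052563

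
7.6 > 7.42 True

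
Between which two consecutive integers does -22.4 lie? -23 and -22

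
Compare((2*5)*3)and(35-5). They are equal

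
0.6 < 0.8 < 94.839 True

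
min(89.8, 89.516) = 89.516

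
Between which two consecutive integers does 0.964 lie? 0 and 1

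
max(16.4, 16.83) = 16.83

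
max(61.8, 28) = 61.8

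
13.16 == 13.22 False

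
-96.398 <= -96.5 False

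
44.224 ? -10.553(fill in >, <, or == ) >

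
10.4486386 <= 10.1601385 False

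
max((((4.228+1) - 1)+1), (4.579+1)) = 5.579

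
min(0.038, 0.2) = 0.038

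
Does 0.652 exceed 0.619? Yes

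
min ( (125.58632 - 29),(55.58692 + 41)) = 96.58632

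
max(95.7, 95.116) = 95.7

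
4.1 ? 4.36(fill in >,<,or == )<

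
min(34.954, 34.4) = 34.4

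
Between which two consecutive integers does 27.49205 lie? 27 and 28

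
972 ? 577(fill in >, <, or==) >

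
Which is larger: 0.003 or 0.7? 0.7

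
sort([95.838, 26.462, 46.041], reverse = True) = [95.838, 46.041, 26.462]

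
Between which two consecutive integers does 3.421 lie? 3 and 4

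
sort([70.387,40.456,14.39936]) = [14.39936,40.456,70.387]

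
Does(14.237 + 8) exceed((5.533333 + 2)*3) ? No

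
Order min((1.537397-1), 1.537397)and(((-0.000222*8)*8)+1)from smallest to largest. min((1.537397-1), 1.537397), (((-0.000222*8)*8)+1)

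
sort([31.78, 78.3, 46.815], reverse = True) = [78.3, 46.815, 31.78]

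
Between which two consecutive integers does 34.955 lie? 34 and 35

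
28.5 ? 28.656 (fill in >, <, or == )<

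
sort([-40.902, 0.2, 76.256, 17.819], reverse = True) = [76.256, 17.819, 0.2, -40.902]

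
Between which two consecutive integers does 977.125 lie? 977 and 978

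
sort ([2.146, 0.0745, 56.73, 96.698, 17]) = [0.0745, 2.146, 17, 56.73, 96.698]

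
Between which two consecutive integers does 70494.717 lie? 70494 and 70495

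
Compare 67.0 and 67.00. They are equal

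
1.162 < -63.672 False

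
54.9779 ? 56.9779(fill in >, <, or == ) <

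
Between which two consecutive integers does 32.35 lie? 32 and 33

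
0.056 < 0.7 True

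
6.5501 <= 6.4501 False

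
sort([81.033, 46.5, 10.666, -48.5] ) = [-48.5, 10.666, 46.5, 81.033]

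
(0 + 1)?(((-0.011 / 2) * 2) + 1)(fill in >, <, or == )>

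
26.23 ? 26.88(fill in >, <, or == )<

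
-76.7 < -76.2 True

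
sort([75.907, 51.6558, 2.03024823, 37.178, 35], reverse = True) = [75.907, 51.6558, 37.178, 35, 2.03024823]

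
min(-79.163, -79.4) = -79.4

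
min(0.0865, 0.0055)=0.0055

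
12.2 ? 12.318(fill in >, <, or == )<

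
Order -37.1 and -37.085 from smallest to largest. -37.1, -37.085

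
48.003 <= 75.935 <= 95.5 True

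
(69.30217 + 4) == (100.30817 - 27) False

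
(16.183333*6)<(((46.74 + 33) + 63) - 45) True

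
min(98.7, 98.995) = 98.7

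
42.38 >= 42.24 True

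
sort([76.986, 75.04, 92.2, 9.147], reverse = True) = [92.2, 76.986, 75.04, 9.147]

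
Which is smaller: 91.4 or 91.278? 91.278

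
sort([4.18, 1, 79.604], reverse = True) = [79.604, 4.18, 1]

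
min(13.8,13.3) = 13.3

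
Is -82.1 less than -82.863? No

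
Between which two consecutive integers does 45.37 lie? 45 and 46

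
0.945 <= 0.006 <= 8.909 False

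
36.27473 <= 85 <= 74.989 False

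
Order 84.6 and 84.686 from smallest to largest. 84.6, 84.686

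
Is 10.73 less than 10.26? No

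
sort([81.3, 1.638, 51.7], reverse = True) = [81.3, 51.7, 1.638]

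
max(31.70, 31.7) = 31.7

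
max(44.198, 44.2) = 44.2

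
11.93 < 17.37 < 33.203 True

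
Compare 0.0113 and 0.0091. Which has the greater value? 0.0113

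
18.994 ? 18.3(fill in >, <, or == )>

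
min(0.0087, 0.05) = 0.0087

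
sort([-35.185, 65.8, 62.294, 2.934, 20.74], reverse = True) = [65.8, 62.294, 20.74, 2.934, -35.185]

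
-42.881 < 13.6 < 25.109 True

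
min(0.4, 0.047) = 0.047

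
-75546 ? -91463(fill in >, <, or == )>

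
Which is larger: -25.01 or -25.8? -25.01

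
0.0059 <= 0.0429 True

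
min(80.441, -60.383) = -60.383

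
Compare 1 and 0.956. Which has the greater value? 1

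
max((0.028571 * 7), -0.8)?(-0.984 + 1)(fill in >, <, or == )>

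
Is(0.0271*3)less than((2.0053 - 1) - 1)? No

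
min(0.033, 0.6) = 0.033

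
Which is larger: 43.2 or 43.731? 43.731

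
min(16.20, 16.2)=16.20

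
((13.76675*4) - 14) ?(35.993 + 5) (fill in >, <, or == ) >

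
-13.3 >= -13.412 True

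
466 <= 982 True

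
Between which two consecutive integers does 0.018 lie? 0 and 1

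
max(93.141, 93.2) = 93.2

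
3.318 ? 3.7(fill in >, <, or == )<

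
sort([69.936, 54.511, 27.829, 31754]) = [27.829, 54.511, 69.936, 31754]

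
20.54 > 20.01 True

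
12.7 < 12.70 False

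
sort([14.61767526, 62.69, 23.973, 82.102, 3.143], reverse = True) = [82.102, 62.69, 23.973, 14.61767526, 3.143]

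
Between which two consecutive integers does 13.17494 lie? 13 and 14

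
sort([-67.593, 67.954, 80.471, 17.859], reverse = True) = [80.471, 67.954, 17.859, -67.593]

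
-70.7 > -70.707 True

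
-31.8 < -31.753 True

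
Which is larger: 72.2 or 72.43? 72.43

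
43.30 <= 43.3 True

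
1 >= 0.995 True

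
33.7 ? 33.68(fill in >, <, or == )>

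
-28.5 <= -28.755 False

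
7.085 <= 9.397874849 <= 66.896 True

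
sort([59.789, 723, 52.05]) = [52.05, 59.789, 723]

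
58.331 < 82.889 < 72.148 False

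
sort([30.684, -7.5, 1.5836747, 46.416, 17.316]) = [-7.5, 1.5836747, 17.316, 30.684, 46.416]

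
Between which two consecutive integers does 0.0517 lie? 0 and 1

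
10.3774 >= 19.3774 False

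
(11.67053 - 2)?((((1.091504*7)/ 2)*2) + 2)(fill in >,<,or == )>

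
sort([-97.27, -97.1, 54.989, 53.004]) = [-97.27, -97.1, 53.004, 54.989]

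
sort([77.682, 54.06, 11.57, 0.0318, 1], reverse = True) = [77.682, 54.06, 11.57, 1, 0.0318]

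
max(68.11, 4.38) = 68.11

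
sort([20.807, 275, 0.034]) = [0.034, 20.807, 275]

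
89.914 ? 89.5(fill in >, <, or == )>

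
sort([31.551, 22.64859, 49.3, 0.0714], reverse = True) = [49.3, 31.551, 22.64859, 0.0714]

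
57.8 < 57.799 False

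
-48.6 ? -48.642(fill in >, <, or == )>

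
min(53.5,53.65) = 53.5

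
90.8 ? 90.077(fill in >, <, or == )>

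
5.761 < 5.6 False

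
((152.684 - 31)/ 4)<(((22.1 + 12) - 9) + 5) False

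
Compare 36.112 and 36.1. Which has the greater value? 36.112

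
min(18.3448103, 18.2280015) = 18.2280015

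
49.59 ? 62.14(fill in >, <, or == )<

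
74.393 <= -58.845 False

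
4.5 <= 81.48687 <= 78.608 False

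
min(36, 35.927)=35.927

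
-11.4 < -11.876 False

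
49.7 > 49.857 False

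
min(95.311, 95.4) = 95.311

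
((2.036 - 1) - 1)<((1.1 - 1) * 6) True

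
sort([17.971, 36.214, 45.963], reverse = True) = [45.963, 36.214, 17.971]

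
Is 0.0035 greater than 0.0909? No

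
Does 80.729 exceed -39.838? Yes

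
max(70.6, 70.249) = 70.6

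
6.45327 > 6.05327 True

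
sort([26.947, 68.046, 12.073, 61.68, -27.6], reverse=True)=[68.046, 61.68, 26.947, 12.073, -27.6]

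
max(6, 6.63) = 6.63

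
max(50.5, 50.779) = 50.779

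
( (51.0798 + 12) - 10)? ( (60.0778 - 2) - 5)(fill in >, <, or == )>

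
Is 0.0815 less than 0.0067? No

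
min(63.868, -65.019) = -65.019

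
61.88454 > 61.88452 True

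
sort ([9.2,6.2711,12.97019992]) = [6.2711,9.2,12.97019992]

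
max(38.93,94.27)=94.27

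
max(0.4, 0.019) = 0.4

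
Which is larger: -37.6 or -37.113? -37.113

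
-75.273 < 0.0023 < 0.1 True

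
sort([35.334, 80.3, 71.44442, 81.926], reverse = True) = [81.926, 80.3, 71.44442, 35.334]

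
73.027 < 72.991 False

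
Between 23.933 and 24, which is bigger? 24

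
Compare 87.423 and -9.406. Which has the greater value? 87.423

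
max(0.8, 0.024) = 0.8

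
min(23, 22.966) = 22.966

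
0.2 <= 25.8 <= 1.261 False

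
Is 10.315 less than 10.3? No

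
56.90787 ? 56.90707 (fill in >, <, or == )>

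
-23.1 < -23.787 False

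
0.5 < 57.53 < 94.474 True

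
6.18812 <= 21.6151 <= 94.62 True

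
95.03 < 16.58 False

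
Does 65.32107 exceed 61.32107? Yes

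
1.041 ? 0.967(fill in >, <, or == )>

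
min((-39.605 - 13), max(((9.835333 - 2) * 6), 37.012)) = -52.605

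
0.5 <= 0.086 False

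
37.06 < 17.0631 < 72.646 False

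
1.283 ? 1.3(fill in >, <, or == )<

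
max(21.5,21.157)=21.5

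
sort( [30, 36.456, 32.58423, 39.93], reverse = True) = [39.93, 36.456, 32.58423, 30]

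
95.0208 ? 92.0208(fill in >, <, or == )>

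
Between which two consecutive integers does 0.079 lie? 0 and 1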